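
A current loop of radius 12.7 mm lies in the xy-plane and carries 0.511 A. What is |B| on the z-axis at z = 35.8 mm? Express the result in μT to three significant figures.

On the axis of a circular loop, B = μ₀IR² / [2(R²+z²)^(3/2)].
R² + z² = (0.0127)² + (0.0358)² = 0.001443 m², and (R²+z²)^(3/2) = 5.48×10⁻⁵ m³.
B = (4π×10⁻⁷ × 0.511 × 0.0001613) / (2 × 5.48×10⁻⁵) = 9.45×10⁻⁷ T.

B ≈ 0.945 μT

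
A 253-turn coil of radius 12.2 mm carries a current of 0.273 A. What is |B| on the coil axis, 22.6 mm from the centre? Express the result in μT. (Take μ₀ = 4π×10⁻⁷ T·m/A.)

For an N-turn flat coil, B = Nμ₀IR²/[2(R²+z²)^(3/2)] with R = 0.0122 m, z = 0.0226 m.
B = 253 × 1.51×10⁻⁶ T = 3.81×10⁻⁴ T.

B ≈ 381 μT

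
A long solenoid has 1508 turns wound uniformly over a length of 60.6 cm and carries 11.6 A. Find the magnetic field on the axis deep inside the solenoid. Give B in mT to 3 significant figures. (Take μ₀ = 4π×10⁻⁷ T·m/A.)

Inside a long solenoid, B = μ₀nI with n = 2488 turns/m.
B = 4π×10⁻⁷ × 2488 × 11.6 = 3.63×10⁻² T.

B ≈ 36.3 mT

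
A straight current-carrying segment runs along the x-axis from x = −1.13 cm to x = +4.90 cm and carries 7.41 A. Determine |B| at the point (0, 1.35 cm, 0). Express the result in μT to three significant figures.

For a finite straight segment, B = (μ₀I/4πd)(sinθ₁ + sinθ₂), where θ₁, θ₂ are the angles from the perpendicular to each end.
The perpendicular distance is d = 0.0135 m; the end-offsets along the wire are a = 0.0113 m and b = 0.049 m.
sinθ₁ = 0.0113/√(0.0113²+0.0135²) = 0.6419; sinθ₂ = 0.049/√(0.049²+0.0135²) = 0.9641.
B = (4π×10⁻⁷ × 7.41) / (4π × 0.0135) × (0.6419 + 0.9641) = 8.81×10⁻⁵ T.

B ≈ 88.1 μT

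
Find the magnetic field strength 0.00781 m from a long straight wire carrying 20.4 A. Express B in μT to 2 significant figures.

B ≈ 520 μT

For an infinitely long straight wire, B = μ₀I/(2πd).
B = (4π×10⁻⁷ × 20.4) / (2π × 0.00781) = 5.22×10⁻⁴ T.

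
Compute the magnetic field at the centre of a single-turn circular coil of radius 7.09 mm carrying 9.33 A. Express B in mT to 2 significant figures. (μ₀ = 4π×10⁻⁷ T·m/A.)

B ≈ 0.83 mT

At the centre of a circular loop the Biot–Savart law gives B = μ₀I/(2R).
B = (4π×10⁻⁷ × 9.33) / (2 × 0.00709) = 8.27×10⁻⁴ T.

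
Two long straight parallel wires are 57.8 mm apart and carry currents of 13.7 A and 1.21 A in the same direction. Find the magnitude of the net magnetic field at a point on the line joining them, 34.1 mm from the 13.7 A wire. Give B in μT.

B ≈ 70.1 μT

Each long wire gives B = μ₀I/(2πd). Distances are d₁ = 0.0341 m and d₂ = 0.0237 m.
B₁ = 8.04×10⁻⁵ T, B₂ = 1.02×10⁻⁵ T.
Between parallel currents the two contributions point in opposite directions, so they subtract. B = |B₁ − B₂| = |8.04×10⁻⁵ − 1.02×10⁻⁵| = 7.01×10⁻⁵ T.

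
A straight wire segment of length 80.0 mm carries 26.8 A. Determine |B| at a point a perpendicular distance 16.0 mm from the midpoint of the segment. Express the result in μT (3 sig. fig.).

B ≈ 311 μT

For a finite straight segment, B = (μ₀I/4πd)(sinθ₁ + sinθ₂), where θ₁, θ₂ are the angles from the perpendicular to each end.
The perpendicular from the point meets the wire at its midpoint, so each end is L/2 = 0.04 m away along the wire.
sinθ₁ = 0.04/√(0.04²+0.016²) = 0.9285; sinθ₂ = 0.04/√(0.04²+0.016²) = 0.9285.
B = (4π×10⁻⁷ × 26.8) / (4π × 0.016) × (0.9285 + 0.9285) = 3.11×10⁻⁴ T.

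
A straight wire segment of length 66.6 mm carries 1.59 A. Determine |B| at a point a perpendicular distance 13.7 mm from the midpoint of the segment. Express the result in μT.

B ≈ 21.5 μT

For a finite straight segment, B = (μ₀I/4πd)(sinθ₁ + sinθ₂), where θ₁, θ₂ are the angles from the perpendicular to each end.
The perpendicular from the point meets the wire at its midpoint, so each end is L/2 = 0.0333 m away along the wire.
sinθ₁ = 0.0333/√(0.0333²+0.0137²) = 0.9248; sinθ₂ = 0.0333/√(0.0333²+0.0137²) = 0.9248.
B = (4π×10⁻⁷ × 1.59) / (4π × 0.0137) × (0.9248 + 0.9248) = 2.15×10⁻⁵ T.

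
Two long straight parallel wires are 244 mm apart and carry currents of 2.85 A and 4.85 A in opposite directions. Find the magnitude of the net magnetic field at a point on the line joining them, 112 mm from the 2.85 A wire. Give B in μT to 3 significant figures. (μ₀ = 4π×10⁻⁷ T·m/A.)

B ≈ 12.4 μT

Each long wire gives B = μ₀I/(2πd). Distances are d₁ = 0.112 m and d₂ = 0.132 m.
B₁ = 5.09×10⁻⁶ T, B₂ = 7.35×10⁻⁶ T.
Between antiparallel currents both contributions point the same way, so they add. B = B₁ + B₂ = 5.09×10⁻⁶ + 7.35×10⁻⁶ = 1.24×10⁻⁵ T.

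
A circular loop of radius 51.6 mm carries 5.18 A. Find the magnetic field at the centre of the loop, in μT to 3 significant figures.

B ≈ 63.1 μT

At the centre of a circular loop the Biot–Savart law gives B = μ₀I/(2R).
B = (4π×10⁻⁷ × 5.18) / (2 × 0.0516) = 6.31×10⁻⁵ T.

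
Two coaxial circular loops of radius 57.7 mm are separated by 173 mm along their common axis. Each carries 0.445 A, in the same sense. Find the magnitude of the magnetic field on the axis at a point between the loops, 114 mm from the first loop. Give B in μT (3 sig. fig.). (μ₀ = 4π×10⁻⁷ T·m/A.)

Each loop contributes B = μ₀IR²/[2(R²+z²)^(3/2)] on the axis, with z measured from that loop.
Loop 1 (z = 0.114 m): B₁ = 4.46×10⁻⁷ T. Loop 2 (z = 0.059 m): B₂ = 1.66×10⁻⁶ T.
The fields add: B = B₁ + B₂ = 2.10×10⁻⁶ T.

B ≈ 2.10 μT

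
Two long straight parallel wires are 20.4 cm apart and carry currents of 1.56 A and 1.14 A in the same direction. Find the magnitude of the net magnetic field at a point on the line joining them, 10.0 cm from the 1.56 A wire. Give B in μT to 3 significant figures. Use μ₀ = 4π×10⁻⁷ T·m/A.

B ≈ 0.928 μT

Each long wire gives B = μ₀I/(2πd). Distances are d₁ = 0.1 m and d₂ = 0.104 m.
B₁ = 3.12×10⁻⁶ T, B₂ = 2.19×10⁻⁶ T.
Between parallel currents the two contributions point in opposite directions, so they subtract. B = |B₁ − B₂| = |3.12×10⁻⁶ − 2.19×10⁻⁶| = 9.28×10⁻⁷ T.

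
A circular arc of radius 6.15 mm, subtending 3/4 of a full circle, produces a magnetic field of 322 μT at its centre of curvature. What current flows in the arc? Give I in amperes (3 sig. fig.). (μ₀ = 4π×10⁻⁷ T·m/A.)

For a circular arc, B = μ₀Iφ/(4πR) with φ in radians; here φ = 4.712 rad.
So I = 4πRB/(μ₀φ) = 4π × 0.00615 × 3.22×10⁻⁴ / (4π×10⁻⁷ × 4.712) = 4.20 A.

I ≈ 4.20 A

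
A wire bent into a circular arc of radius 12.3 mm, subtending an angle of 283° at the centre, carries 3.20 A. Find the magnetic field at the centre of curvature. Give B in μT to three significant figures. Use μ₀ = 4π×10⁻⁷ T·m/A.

The Biot–Savart field of a circular arc at its centre is B = μ₀Iφ/(4πR), with φ = 4.939 rad.
B = (4π×10⁻⁷ × 3.20 × 4.939) / (4π × 0.0123) = 1.29×10⁻⁴ T.

B ≈ 129 μT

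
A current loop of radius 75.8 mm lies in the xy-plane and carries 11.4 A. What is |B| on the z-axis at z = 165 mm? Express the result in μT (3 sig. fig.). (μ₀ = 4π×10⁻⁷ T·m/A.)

On the axis of a circular loop, B = μ₀IR² / [2(R²+z²)^(3/2)].
R² + z² = (0.0758)² + (0.165)² = 0.03297 m², and (R²+z²)^(3/2) = 5.99×10⁻³ m³.
B = (4π×10⁻⁷ × 11.4 × 0.005746) / (2 × 5.99×10⁻³) = 6.87×10⁻⁶ T.

B ≈ 6.87 μT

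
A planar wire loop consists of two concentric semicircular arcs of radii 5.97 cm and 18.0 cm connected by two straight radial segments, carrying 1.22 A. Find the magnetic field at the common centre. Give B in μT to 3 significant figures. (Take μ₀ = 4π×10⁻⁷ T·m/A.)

The radial connectors point toward the centre, so dl × r̂ = 0 and they contribute nothing.
Each semicircle gives μ₀I/(4R): inner arc 6.42×10⁻⁶ T, outer arc 2.13×10⁻⁶ T.
The two arcs carry current in opposite angular senses, so their fields oppose: B = |6.42×10⁻⁶ − 2.13×10⁻⁶| = 4.29×10⁻⁶ T.

B ≈ 4.29 μT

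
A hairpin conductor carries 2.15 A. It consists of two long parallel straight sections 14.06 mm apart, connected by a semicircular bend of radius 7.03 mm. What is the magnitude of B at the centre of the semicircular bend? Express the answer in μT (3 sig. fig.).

The semicircular arc contributes B_arc = μ₀I·π/(4πR) = μ₀I/(4R) = 9.61×10⁻⁵ T.
Each semi-infinite lead is at perpendicular distance R = 0.00703 m from the centre, with the perpendicular foot at its near end, so it contributes μ₀I/(4πR); both point the same way, together 6.12×10⁻⁵ T.
Arc and leads all point the same direction: B = 9.61×10⁻⁵ + 6.12×10⁻⁵ = 1.57×10⁻⁴ T.

B ≈ 157 μT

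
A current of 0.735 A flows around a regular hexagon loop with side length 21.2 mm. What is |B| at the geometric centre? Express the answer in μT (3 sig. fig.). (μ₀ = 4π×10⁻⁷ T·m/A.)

B ≈ 24.0 μT

Each side is a finite straight segment at perpendicular distance d = a/(2 tan(π/6)) = 0.01836 m from the centre, with end-angles ±π/6.
One side contributes B₁ = (μ₀I/4πd)·2 sin(π/6) = 4.00×10⁻⁶ T.
All 6 sides add in the same direction: B = 6 × 4.00×10⁻⁶ = 2.40×10⁻⁵ T.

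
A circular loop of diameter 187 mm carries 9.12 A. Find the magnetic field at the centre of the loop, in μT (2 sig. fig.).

B ≈ 61 μT

At the centre of a circular loop the Biot–Savart law gives B = μ₀I/(2R) (so R = 0.0935 m).
B = (4π×10⁻⁷ × 9.12) / (2 × 0.0935) = 6.13×10⁻⁵ T.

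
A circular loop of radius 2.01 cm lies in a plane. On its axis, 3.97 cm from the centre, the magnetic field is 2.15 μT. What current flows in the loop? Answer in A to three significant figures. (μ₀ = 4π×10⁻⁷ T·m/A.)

I ≈ 0.746 A

On the axis of a loop, B = μ₀IR²/[2(R²+z²)^(3/2)], so I = 2B(R²+z²)^(3/2)/(μ₀R²).
R² + z² = 0.000404 + 0.001576 = 0.00198 m²; raised to 3/2 gives 8.81×10⁻⁵ m³.
I = 2 × 2.15×10⁻⁶ × 8.81×10⁻⁵ / (1.26×10⁻⁶ × 0.000404) = 0.746 A.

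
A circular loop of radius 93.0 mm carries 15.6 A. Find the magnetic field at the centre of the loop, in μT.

At the centre of a circular loop the Biot–Savart law gives B = μ₀I/(2R).
B = (4π×10⁻⁷ × 15.6) / (2 × 0.093) = 1.05×10⁻⁴ T.

B ≈ 105 μT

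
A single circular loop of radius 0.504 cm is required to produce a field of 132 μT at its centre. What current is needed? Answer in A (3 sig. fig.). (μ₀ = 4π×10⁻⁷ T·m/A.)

I ≈ 1.06 A

At the centre of a circular loop B = μ₀I/(2R), so I = 2RB/μ₀.
With R = 0.00504 m, I = 2 × 0.00504 × 1.32×10⁻⁴ / (4π×10⁻⁷) = 1.06 A.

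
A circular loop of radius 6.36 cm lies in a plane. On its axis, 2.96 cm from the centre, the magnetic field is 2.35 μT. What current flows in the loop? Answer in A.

On the axis of a loop, B = μ₀IR²/[2(R²+z²)^(3/2)], so I = 2B(R²+z²)^(3/2)/(μ₀R²).
R² + z² = 0.004045 + 0.0008762 = 0.004921 m²; raised to 3/2 gives 3.45×10⁻⁴ m³.
I = 2 × 2.35×10⁻⁶ × 3.45×10⁻⁴ / (1.26×10⁻⁶ × 0.004045) = 0.319 A.

I ≈ 0.319 A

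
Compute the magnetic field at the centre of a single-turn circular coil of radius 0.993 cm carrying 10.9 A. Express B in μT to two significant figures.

B ≈ 690 μT

At the centre of a circular loop the Biot–Savart law gives B = μ₀I/(2R).
B = (4π×10⁻⁷ × 10.9) / (2 × 0.00993) = 6.90×10⁻⁴ T.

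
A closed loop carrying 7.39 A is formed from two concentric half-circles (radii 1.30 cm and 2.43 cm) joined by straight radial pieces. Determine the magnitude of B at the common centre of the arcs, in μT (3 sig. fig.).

The radial connectors point toward the centre, so dl × r̂ = 0 and they contribute nothing.
Each semicircle gives μ₀I/(4R): inner arc 1.79×10⁻⁴ T, outer arc 9.55×10⁻⁵ T.
The two arcs carry current in opposite angular senses, so their fields oppose: B = |1.79×10⁻⁴ − 9.55×10⁻⁵| = 8.30×10⁻⁵ T.

B ≈ 83.0 μT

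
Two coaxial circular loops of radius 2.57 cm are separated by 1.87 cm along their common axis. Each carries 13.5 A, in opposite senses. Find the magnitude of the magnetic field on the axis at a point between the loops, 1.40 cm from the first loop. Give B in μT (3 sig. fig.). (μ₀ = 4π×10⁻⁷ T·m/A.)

B ≈ 90.6 μT

Each loop contributes B = μ₀IR²/[2(R²+z²)^(3/2)] on the axis, with z measured from that loop.
Loop 1 (z = 0.014 m): B₁ = 2.24×10⁻⁴ T. Loop 2 (z = 0.0047 m): B₂ = 3.14×10⁻⁴ T.
The fields oppose: B = |B₁ − B₂| = 9.06×10⁻⁵ T.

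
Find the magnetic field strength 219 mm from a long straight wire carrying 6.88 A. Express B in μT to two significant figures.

B ≈ 6.3 μT

For an infinitely long straight wire, B = μ₀I/(2πd).
B = (4π×10⁻⁷ × 6.88) / (2π × 0.219) = 6.28×10⁻⁶ T.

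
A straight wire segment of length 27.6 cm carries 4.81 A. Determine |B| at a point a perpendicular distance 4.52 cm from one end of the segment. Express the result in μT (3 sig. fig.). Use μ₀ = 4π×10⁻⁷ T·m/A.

For a finite straight segment, B = (μ₀I/4πd)(sinθ₁ + sinθ₂), where θ₁, θ₂ are the angles from the perpendicular to each end.
The perpendicular foot is at one end, so the two end-offsets along the wire are 0 and L = 0.276 m.
sinθ₁ = 0/√(0²+0.0452²) = 0.0000; sinθ₂ = 0.276/√(0.276²+0.0452²) = 0.9869.
B = (4π×10⁻⁷ × 4.81) / (4π × 0.0452) × (0.0000 + 0.9869) = 1.05×10⁻⁵ T.

B ≈ 10.5 μT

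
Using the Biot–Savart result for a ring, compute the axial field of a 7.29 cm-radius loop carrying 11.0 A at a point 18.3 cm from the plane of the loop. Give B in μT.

B ≈ 4.81 μT

On the axis of a circular loop, B = μ₀IR² / [2(R²+z²)^(3/2)].
R² + z² = (0.0729)² + (0.183)² = 0.0388 m², and (R²+z²)^(3/2) = 7.64×10⁻³ m³.
B = (4π×10⁻⁷ × 11.0 × 0.005314) / (2 × 7.64×10⁻³) = 4.81×10⁻⁶ T.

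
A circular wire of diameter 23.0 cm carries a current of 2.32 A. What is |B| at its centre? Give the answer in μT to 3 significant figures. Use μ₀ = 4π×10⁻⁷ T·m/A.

At the centre of a circular loop the Biot–Savart law gives B = μ₀I/(2R) (so R = 0.115 m).
B = (4π×10⁻⁷ × 2.32) / (2 × 0.115) = 1.27×10⁻⁵ T.

B ≈ 12.7 μT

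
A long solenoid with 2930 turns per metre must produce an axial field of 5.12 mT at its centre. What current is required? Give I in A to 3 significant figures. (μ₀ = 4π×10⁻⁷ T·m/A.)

I ≈ 1.39 A

Inside a long solenoid B = μ₀nI with n = 2930 m⁻¹, so I = B/(μ₀n).
I = 5.12×10⁻³ / (4π×10⁻⁷ × 2930) = 1.39 A.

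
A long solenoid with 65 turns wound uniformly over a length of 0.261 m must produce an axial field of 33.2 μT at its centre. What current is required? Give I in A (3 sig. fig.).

I ≈ 0.106 A

Inside a long solenoid B = μ₀nI with n = 249 m⁻¹, so I = B/(μ₀n).
I = 3.32×10⁻⁵ / (4π×10⁻⁷ × 249) = 0.106 A.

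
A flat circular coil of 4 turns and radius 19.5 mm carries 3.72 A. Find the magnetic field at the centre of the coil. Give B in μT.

For an N-turn flat coil, B = Nμ₀I/(2R) with R = 0.0195 m.
B = 4 × 1.20×10⁻⁴ T = 4.79×10⁻⁴ T.

B ≈ 479 μT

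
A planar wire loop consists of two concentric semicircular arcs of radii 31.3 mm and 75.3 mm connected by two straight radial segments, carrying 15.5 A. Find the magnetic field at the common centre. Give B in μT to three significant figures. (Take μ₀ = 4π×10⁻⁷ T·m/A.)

B ≈ 90.9 μT

The radial connectors point toward the centre, so dl × r̂ = 0 and they contribute nothing.
Each semicircle gives μ₀I/(4R): inner arc 1.56×10⁻⁴ T, outer arc 6.47×10⁻⁵ T.
The two arcs carry current in opposite angular senses, so their fields oppose: B = |1.56×10⁻⁴ − 6.47×10⁻⁵| = 9.09×10⁻⁵ T.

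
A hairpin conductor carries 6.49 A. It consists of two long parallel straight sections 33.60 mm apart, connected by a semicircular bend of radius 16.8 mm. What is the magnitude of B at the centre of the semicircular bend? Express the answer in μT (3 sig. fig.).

B ≈ 199 μT

The semicircular arc contributes B_arc = μ₀I·π/(4πR) = μ₀I/(4R) = 1.21×10⁻⁴ T.
Each semi-infinite lead is at perpendicular distance R = 0.0168 m from the centre, with the perpendicular foot at its near end, so it contributes μ₀I/(4πR); both point the same way, together 7.73×10⁻⁵ T.
Arc and leads all point the same direction: B = 1.21×10⁻⁴ + 7.73×10⁻⁵ = 1.99×10⁻⁴ T.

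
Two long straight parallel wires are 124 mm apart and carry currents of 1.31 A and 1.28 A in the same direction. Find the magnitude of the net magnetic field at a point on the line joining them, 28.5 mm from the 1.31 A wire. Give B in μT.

B ≈ 6.51 μT

Each long wire gives B = μ₀I/(2πd). Distances are d₁ = 0.0285 m and d₂ = 0.0955 m.
B₁ = 9.19×10⁻⁶ T, B₂ = 2.68×10⁻⁶ T.
Between parallel currents the two contributions point in opposite directions, so they subtract. B = |B₁ − B₂| = |9.19×10⁻⁶ − 2.68×10⁻⁶| = 6.51×10⁻⁶ T.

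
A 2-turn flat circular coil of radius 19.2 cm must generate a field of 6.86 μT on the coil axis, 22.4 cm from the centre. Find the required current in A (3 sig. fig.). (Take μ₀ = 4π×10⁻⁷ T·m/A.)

I ≈ 3.80 A

For an N-turn coil, B = Nμ₀IR²/[2(R²+z²)^(3/2)] with R = 0.192 m, z = 0.224 m, so I = 2B(R²+z²)^(3/2)/(Nμ₀R²) = 2 × 6.86×10⁻⁶ × 2.57×10⁻² / (2 × 4π×10⁻⁷ × 0.03686) = 3.80 A.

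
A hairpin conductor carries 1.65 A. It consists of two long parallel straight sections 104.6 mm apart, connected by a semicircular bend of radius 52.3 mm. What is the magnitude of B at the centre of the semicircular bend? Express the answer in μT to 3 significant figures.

B ≈ 16.2 μT

The semicircular arc contributes B_arc = μ₀I·π/(4πR) = μ₀I/(4R) = 9.91×10⁻⁶ T.
Each semi-infinite lead is at perpendicular distance R = 0.0523 m from the centre, with the perpendicular foot at its near end, so it contributes μ₀I/(4πR); both point the same way, together 6.31×10⁻⁶ T.
Arc and leads all point the same direction: B = 9.91×10⁻⁶ + 6.31×10⁻⁶ = 1.62×10⁻⁵ T.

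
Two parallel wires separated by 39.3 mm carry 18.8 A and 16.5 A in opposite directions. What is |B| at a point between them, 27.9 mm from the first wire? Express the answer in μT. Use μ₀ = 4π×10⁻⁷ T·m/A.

B ≈ 424 μT

Each long wire gives B = μ₀I/(2πd). Distances are d₁ = 0.0279 m and d₂ = 0.0114 m.
B₁ = 1.35×10⁻⁴ T, B₂ = 2.89×10⁻⁴ T.
Between antiparallel currents both contributions point the same way, so they add. B = B₁ + B₂ = 1.35×10⁻⁴ + 2.89×10⁻⁴ = 4.24×10⁻⁴ T.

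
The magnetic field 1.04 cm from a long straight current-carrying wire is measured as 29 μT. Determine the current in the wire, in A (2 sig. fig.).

I ≈ 1.5 A

For a long straight wire B = μ₀I/(2πd), so I = 2πdB/μ₀.
I = 2π × 0.0104 × 2.90×10⁻⁵ / (4π×10⁻⁷) = 1.51 A.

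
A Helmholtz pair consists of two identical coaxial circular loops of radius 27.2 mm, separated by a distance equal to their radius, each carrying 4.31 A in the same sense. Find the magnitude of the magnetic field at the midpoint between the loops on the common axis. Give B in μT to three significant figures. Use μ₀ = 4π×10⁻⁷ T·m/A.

Each loop contributes B = μ₀IR²/[2(R²+z²)^(3/2)] on the axis, with z measured from that loop.
Loop 1 (z = 0.0136 m): B₁ = 7.12×10⁻⁵ T. Loop 2 (z = 0.0136 m): B₂ = 7.12×10⁻⁵ T.
The fields add: B = B₁ + B₂ = 1.42×10⁻⁴ T.

B ≈ 142 μT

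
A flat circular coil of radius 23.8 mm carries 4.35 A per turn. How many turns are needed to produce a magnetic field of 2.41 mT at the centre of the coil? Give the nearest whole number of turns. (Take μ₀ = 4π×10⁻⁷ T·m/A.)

N = 21

For an N-turn coil, B = Nμ₀I/(2R). A single turn gives B₁ = 1.15×10⁻⁴ T with R = 0.0238 m.
N = B/B₁ = 2.41×10⁻³ / 1.15×10⁻⁴ = 20.99.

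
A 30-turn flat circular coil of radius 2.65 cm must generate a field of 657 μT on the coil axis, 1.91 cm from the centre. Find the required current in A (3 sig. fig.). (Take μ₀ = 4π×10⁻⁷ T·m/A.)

For an N-turn coil, B = Nμ₀IR²/[2(R²+z²)^(3/2)] with R = 0.0265 m, z = 0.0191 m, so I = 2B(R²+z²)^(3/2)/(Nμ₀R²) = 2 × 6.57×10⁻⁴ × 3.49×10⁻⁵ / (30 × 4π×10⁻⁷ × 0.0007022) = 1.73 A.

I ≈ 1.73 A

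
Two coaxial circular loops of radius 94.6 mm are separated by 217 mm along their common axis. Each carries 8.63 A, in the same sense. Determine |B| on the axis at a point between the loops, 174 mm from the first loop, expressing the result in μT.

Each loop contributes B = μ₀IR²/[2(R²+z²)^(3/2)] on the axis, with z measured from that loop.
Loop 1 (z = 0.174 m): B₁ = 6.25×10⁻⁶ T. Loop 2 (z = 0.043 m): B₂ = 4.32×10⁻⁵ T.
The fields add: B = B₁ + B₂ = 4.95×10⁻⁵ T.

B ≈ 49.5 μT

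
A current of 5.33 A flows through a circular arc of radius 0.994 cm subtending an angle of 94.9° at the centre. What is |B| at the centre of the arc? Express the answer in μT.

The Biot–Savart field of a circular arc at its centre is B = μ₀Iφ/(4πR), with φ = 1.656 rad.
B = (4π×10⁻⁷ × 5.33 × 1.656) / (4π × 0.00994) = 8.88×10⁻⁵ T.

B ≈ 88.8 μT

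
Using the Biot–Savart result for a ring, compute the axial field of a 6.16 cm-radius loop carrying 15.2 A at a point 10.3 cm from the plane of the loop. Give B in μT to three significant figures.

On the axis of a circular loop, B = μ₀IR² / [2(R²+z²)^(3/2)].
R² + z² = (0.0616)² + (0.103)² = 0.0144 m², and (R²+z²)^(3/2) = 1.73×10⁻³ m³.
B = (4π×10⁻⁷ × 15.2 × 0.003795) / (2 × 1.73×10⁻³) = 2.10×10⁻⁵ T.

B ≈ 21.0 μT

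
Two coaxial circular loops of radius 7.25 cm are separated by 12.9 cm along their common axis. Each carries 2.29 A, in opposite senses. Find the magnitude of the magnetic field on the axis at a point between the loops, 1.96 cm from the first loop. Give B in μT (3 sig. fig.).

B ≈ 14.5 μT

Each loop contributes B = μ₀IR²/[2(R²+z²)^(3/2)] on the axis, with z measured from that loop.
Loop 1 (z = 0.0196 m): B₁ = 1.79×10⁻⁵ T. Loop 2 (z = 0.1094 m): B₂ = 3.35×10⁻⁶ T.
The fields oppose: B = |B₁ − B₂| = 1.45×10⁻⁵ T.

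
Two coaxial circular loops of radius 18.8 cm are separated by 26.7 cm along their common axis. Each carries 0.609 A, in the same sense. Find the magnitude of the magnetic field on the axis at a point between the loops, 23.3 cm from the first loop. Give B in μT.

B ≈ 2.44 μT

Each loop contributes B = μ₀IR²/[2(R²+z²)^(3/2)] on the axis, with z measured from that loop.
Loop 1 (z = 0.233 m): B₁ = 5.04×10⁻⁷ T. Loop 2 (z = 0.034 m): B₂ = 1.94×10⁻⁶ T.
The fields add: B = B₁ + B₂ = 2.44×10⁻⁶ T.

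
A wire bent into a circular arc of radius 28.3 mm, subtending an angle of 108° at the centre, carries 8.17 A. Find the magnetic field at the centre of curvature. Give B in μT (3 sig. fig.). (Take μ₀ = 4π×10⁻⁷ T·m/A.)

The Biot–Savart field of a circular arc at its centre is B = μ₀Iφ/(4πR), with φ = 1.885 rad.
B = (4π×10⁻⁷ × 8.17 × 1.885) / (4π × 0.0283) = 5.44×10⁻⁵ T.

B ≈ 54.4 μT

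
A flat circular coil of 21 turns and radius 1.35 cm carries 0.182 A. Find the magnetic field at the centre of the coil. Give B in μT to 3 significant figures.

For an N-turn flat coil, B = Nμ₀I/(2R) with R = 0.0135 m.
B = 21 × 8.47×10⁻⁶ T = 1.78×10⁻⁴ T.

B ≈ 178 μT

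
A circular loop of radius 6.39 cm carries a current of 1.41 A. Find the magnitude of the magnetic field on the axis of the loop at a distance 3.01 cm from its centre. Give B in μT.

On the axis of a circular loop, B = μ₀IR² / [2(R²+z²)^(3/2)].
R² + z² = (0.0639)² + (0.0301)² = 0.004989 m², and (R²+z²)^(3/2) = 3.52×10⁻⁴ m³.
B = (4π×10⁻⁷ × 1.41 × 0.004083) / (2 × 3.52×10⁻⁴) = 1.03×10⁻⁵ T.

B ≈ 10.3 μT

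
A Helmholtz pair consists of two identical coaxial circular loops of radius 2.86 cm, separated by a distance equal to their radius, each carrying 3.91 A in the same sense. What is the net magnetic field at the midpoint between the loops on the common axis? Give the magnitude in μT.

Each loop contributes B = μ₀IR²/[2(R²+z²)^(3/2)] on the axis, with z measured from that loop.
Loop 1 (z = 0.0143 m): B₁ = 6.15×10⁻⁵ T. Loop 2 (z = 0.0143 m): B₂ = 6.15×10⁻⁵ T.
The fields add: B = B₁ + B₂ = 1.23×10⁻⁴ T.

B ≈ 123 μT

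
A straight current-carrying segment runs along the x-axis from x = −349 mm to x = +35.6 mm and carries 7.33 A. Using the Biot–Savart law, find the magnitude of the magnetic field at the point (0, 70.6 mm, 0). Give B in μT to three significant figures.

For a finite straight segment, B = (μ₀I/4πd)(sinθ₁ + sinθ₂), where θ₁, θ₂ are the angles from the perpendicular to each end.
The perpendicular distance is d = 0.0706 m; the end-offsets along the wire are a = 0.349 m and b = 0.0356 m.
sinθ₁ = 0.349/√(0.349²+0.0706²) = 0.9801; sinθ₂ = 0.0356/√(0.0356²+0.0706²) = 0.4502.
B = (4π×10⁻⁷ × 7.33) / (4π × 0.0706) × (0.9801 + 0.4502) = 1.49×10⁻⁵ T.

B ≈ 14.9 μT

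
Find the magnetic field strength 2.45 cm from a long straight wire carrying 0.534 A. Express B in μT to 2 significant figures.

B ≈ 4.4 μT

For an infinitely long straight wire, B = μ₀I/(2πd).
B = (4π×10⁻⁷ × 0.534) / (2π × 0.0245) = 4.36×10⁻⁶ T.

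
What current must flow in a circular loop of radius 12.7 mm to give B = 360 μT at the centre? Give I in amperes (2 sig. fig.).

At the centre of a circular loop B = μ₀I/(2R), so I = 2RB/μ₀.
With R = 0.0127 m, I = 2 × 0.0127 × 3.60×10⁻⁴ / (4π×10⁻⁷) = 7.28 A.

I ≈ 7.3 A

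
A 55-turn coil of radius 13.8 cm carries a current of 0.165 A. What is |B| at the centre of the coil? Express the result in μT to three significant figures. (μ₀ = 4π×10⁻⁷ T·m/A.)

For an N-turn flat coil, B = Nμ₀I/(2R) with R = 0.138 m.
B = 55 × 7.51×10⁻⁷ T = 4.13×10⁻⁵ T.

B ≈ 41.3 μT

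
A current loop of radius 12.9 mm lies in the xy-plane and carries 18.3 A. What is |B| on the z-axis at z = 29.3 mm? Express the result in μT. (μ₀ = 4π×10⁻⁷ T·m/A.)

B ≈ 58.3 μT

On the axis of a circular loop, B = μ₀IR² / [2(R²+z²)^(3/2)].
R² + z² = (0.0129)² + (0.0293)² = 0.001025 m², and (R²+z²)^(3/2) = 3.28×10⁻⁵ m³.
B = (4π×10⁻⁷ × 18.3 × 0.0001664) / (2 × 3.28×10⁻⁵) = 5.83×10⁻⁵ T.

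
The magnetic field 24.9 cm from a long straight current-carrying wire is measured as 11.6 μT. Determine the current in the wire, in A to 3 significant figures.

I ≈ 14.4 A

For a long straight wire B = μ₀I/(2πd), so I = 2πdB/μ₀.
I = 2π × 0.249 × 1.16×10⁻⁵ / (4π×10⁻⁷) = 14.4 A.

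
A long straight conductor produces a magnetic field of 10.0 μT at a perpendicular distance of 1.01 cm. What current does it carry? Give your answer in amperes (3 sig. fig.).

I ≈ 0.505 A

For a long straight wire B = μ₀I/(2πd), so I = 2πdB/μ₀.
I = 2π × 0.0101 × 1.00×10⁻⁵ / (4π×10⁻⁷) = 0.505 A.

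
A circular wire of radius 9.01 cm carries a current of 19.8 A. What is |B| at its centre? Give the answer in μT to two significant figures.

At the centre of a circular loop the Biot–Savart law gives B = μ₀I/(2R).
B = (4π×10⁻⁷ × 19.8) / (2 × 0.0901) = 1.38×10⁻⁴ T.

B ≈ 140 μT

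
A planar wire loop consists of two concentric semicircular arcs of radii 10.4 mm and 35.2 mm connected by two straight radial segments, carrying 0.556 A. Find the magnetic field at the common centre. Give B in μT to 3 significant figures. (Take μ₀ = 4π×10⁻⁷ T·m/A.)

B ≈ 11.8 μT

The radial connectors point toward the centre, so dl × r̂ = 0 and they contribute nothing.
Each semicircle gives μ₀I/(4R): inner arc 1.68×10⁻⁵ T, outer arc 4.96×10⁻⁶ T.
The two arcs carry current in opposite angular senses, so their fields oppose: B = |1.68×10⁻⁵ − 4.96×10⁻⁶| = 1.18×10⁻⁵ T.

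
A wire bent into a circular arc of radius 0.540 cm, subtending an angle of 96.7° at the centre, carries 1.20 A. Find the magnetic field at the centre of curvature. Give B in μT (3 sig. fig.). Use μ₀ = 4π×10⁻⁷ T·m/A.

The Biot–Savart field of a circular arc at its centre is B = μ₀Iφ/(4πR), with φ = 1.688 rad.
B = (4π×10⁻⁷ × 1.20 × 1.688) / (4π × 0.0054) = 3.75×10⁻⁵ T.

B ≈ 37.5 μT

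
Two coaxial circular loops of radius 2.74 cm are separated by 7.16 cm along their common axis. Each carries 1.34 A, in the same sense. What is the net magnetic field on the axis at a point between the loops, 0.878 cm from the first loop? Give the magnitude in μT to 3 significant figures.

Each loop contributes B = μ₀IR²/[2(R²+z²)^(3/2)] on the axis, with z measured from that loop.
Loop 1 (z = 0.00878 m): B₁ = 2.65×10⁻⁵ T. Loop 2 (z = 0.06282 m): B₂ = 1.96×10⁻⁶ T.
The fields add: B = B₁ + B₂ = 2.85×10⁻⁵ T.

B ≈ 28.5 μT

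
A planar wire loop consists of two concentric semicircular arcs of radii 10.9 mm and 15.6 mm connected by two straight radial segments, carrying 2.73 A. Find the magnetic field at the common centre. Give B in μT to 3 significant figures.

B ≈ 23.7 μT

The radial connectors point toward the centre, so dl × r̂ = 0 and they contribute nothing.
Each semicircle gives μ₀I/(4R): inner arc 7.87×10⁻⁵ T, outer arc 5.50×10⁻⁵ T.
The two arcs carry current in opposite angular senses, so their fields oppose: B = |7.87×10⁻⁵ − 5.50×10⁻⁵| = 2.37×10⁻⁵ T.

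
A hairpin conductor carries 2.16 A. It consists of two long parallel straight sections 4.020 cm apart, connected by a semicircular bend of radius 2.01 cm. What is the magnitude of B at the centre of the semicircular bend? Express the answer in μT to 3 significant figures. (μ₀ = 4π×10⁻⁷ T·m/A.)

The semicircular arc contributes B_arc = μ₀I·π/(4πR) = μ₀I/(4R) = 3.38×10⁻⁵ T.
Each semi-infinite lead is at perpendicular distance R = 0.0201 m from the centre, with the perpendicular foot at its near end, so it contributes μ₀I/(4πR); both point the same way, together 2.15×10⁻⁵ T.
Arc and leads all point the same direction: B = 3.38×10⁻⁵ + 2.15×10⁻⁵ = 5.53×10⁻⁵ T.

B ≈ 55.3 μT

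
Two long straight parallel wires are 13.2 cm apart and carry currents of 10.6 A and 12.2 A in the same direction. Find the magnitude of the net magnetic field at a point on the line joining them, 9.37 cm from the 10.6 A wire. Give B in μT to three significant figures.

Each long wire gives B = μ₀I/(2πd). Distances are d₁ = 0.0937 m and d₂ = 0.0383 m.
B₁ = 2.26×10⁻⁵ T, B₂ = 6.37×10⁻⁵ T.
Between parallel currents the two contributions point in opposite directions, so they subtract. B = |B₁ − B₂| = |2.26×10⁻⁵ − 6.37×10⁻⁵| = 4.11×10⁻⁵ T.

B ≈ 41.1 μT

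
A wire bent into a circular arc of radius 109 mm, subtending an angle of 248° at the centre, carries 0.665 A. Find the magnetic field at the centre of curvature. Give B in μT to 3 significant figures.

B ≈ 2.64 μT

The Biot–Savart field of a circular arc at its centre is B = μ₀Iφ/(4πR), with φ = 4.328 rad.
B = (4π×10⁻⁷ × 0.665 × 4.328) / (4π × 0.109) = 2.64×10⁻⁶ T.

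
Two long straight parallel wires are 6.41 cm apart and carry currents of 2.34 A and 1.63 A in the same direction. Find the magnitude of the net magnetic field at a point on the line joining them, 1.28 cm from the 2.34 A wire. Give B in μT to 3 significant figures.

B ≈ 30.2 μT

Each long wire gives B = μ₀I/(2πd). Distances are d₁ = 0.0128 m and d₂ = 0.0513 m.
B₁ = 3.66×10⁻⁵ T, B₂ = 6.35×10⁻⁶ T.
Between parallel currents the two contributions point in opposite directions, so they subtract. B = |B₁ − B₂| = |3.66×10⁻⁵ − 6.35×10⁻⁶| = 3.02×10⁻⁵ T.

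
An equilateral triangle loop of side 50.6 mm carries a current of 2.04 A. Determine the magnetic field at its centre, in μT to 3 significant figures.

Each side is a finite straight segment at perpendicular distance d = a/(2 tan(π/3)) = 0.01461 m from the centre, with end-angles ±π/3.
One side contributes B₁ = (μ₀I/4πd)·2 sin(π/3) = 2.42×10⁻⁵ T.
All 3 sides add in the same direction: B = 3 × 2.42×10⁻⁵ = 7.26×10⁻⁵ T.

B ≈ 72.6 μT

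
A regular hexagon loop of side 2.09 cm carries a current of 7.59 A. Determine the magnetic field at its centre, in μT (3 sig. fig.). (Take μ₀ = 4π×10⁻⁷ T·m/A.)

Each side is a finite straight segment at perpendicular distance d = a/(2 tan(π/6)) = 0.0181 m from the centre, with end-angles ±π/6.
One side contributes B₁ = (μ₀I/4πd)·2 sin(π/6) = 4.19×10⁻⁵ T.
All 6 sides add in the same direction: B = 6 × 4.19×10⁻⁵ = 2.52×10⁻⁴ T.

B ≈ 252 μT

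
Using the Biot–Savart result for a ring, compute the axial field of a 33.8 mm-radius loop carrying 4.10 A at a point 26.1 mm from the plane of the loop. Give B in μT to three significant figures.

B ≈ 37.8 μT

On the axis of a circular loop, B = μ₀IR² / [2(R²+z²)^(3/2)].
R² + z² = (0.0338)² + (0.0261)² = 0.001824 m², and (R²+z²)^(3/2) = 7.79×10⁻⁵ m³.
B = (4π×10⁻⁷ × 4.10 × 0.001142) / (2 × 7.79×10⁻⁵) = 3.78×10⁻⁵ T.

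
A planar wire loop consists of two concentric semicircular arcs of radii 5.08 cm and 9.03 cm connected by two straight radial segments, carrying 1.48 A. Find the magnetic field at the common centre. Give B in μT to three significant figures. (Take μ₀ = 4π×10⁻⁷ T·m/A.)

The radial connectors point toward the centre, so dl × r̂ = 0 and they contribute nothing.
Each semicircle gives μ₀I/(4R): inner arc 9.15×10⁻⁶ T, outer arc 5.15×10⁻⁶ T.
The two arcs carry current in opposite angular senses, so their fields oppose: B = |9.15×10⁻⁶ − 5.15×10⁻⁶| = 4.00×10⁻⁶ T.

B ≈ 4.00 μT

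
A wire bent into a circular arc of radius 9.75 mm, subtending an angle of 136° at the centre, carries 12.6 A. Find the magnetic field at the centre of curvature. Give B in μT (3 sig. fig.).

B ≈ 307 μT

The Biot–Savart field of a circular arc at its centre is B = μ₀Iφ/(4πR), with φ = 2.374 rad.
B = (4π×10⁻⁷ × 12.6 × 2.374) / (4π × 0.00975) = 3.07×10⁻⁴ T.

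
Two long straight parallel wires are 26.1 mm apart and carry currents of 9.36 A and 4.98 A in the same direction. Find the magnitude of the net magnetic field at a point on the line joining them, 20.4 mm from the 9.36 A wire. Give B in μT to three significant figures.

Each long wire gives B = μ₀I/(2πd). Distances are d₁ = 0.0204 m and d₂ = 0.0057 m.
B₁ = 9.18×10⁻⁵ T, B₂ = 1.75×10⁻⁴ T.
Between parallel currents the two contributions point in opposite directions, so they subtract. B = |B₁ − B₂| = |9.18×10⁻⁵ − 1.75×10⁻⁴| = 8.30×10⁻⁵ T.

B ≈ 83.0 μT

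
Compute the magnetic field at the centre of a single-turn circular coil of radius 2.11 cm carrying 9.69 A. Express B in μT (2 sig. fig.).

At the centre of a circular loop the Biot–Savart law gives B = μ₀I/(2R).
B = (4π×10⁻⁷ × 9.69) / (2 × 0.0211) = 2.89×10⁻⁴ T.

B ≈ 290 μT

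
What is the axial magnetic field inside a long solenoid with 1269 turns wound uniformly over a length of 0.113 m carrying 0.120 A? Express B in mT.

Inside a long solenoid, B = μ₀nI with n = 1.123×10⁴ turns/m.
B = 4π×10⁻⁷ × 1.123×10⁴ × 0.120 = 1.69×10⁻³ T.

B ≈ 1.69 mT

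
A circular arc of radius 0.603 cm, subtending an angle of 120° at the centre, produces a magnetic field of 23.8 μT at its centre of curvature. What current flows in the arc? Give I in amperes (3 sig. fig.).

For a circular arc, B = μ₀Iφ/(4πR) with φ in radians; here φ = 2.094 rad.
So I = 4πRB/(μ₀φ) = 4π × 0.00603 × 2.38×10⁻⁵ / (4π×10⁻⁷ × 2.094) = 0.685 A.

I ≈ 0.685 A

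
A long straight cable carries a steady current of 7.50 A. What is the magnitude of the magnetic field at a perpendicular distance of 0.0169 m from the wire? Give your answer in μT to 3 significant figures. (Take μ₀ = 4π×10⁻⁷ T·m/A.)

For an infinitely long straight wire, B = μ₀I/(2πd).
B = (4π×10⁻⁷ × 7.50) / (2π × 0.0169) = 8.88×10⁻⁵ T.

B ≈ 88.8 μT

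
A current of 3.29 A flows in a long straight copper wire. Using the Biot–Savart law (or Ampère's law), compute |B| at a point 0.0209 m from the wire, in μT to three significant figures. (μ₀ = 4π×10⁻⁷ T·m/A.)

B ≈ 31.5 μT

For an infinitely long straight wire, B = μ₀I/(2πd).
B = (4π×10⁻⁷ × 3.29) / (2π × 0.0209) = 3.15×10⁻⁵ T.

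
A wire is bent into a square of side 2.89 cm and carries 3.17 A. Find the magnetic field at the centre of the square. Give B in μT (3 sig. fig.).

B ≈ 124 μT

Each side is a finite straight segment at perpendicular distance d = a/(2 tan(π/4)) = 0.01445 m from the centre, with end-angles ±π/4.
One side contributes B₁ = (μ₀I/4πd)·2 sin(π/4) = 3.10×10⁻⁵ T.
All 4 sides add in the same direction: B = 4 × 3.10×10⁻⁵ = 1.24×10⁻⁴ T.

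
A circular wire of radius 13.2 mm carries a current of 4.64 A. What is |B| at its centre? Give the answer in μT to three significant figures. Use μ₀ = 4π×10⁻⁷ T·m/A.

B ≈ 221 μT

At the centre of a circular loop the Biot–Savart law gives B = μ₀I/(2R).
B = (4π×10⁻⁷ × 4.64) / (2 × 0.0132) = 2.21×10⁻⁴ T.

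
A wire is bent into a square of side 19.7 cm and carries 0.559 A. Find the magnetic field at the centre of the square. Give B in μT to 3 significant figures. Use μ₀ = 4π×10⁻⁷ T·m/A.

Each side is a finite straight segment at perpendicular distance d = a/(2 tan(π/4)) = 0.0985 m from the centre, with end-angles ±π/4.
One side contributes B₁ = (μ₀I/4πd)·2 sin(π/4) = 8.03×10⁻⁷ T.
All 4 sides add in the same direction: B = 4 × 8.03×10⁻⁷ = 3.21×10⁻⁶ T.

B ≈ 3.21 μT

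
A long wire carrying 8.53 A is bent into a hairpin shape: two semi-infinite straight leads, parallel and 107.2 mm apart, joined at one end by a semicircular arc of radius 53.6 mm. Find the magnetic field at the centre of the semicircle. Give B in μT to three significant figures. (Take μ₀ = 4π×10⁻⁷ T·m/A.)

B ≈ 81.8 μT

The semicircular arc contributes B_arc = μ₀I·π/(4πR) = μ₀I/(4R) = 5.00×10⁻⁵ T.
Each semi-infinite lead is at perpendicular distance R = 0.0536 m from the centre, with the perpendicular foot at its near end, so it contributes μ₀I/(4πR); both point the same way, together 3.18×10⁻⁵ T.
Arc and leads all point the same direction: B = 5.00×10⁻⁵ + 3.18×10⁻⁵ = 8.18×10⁻⁵ T.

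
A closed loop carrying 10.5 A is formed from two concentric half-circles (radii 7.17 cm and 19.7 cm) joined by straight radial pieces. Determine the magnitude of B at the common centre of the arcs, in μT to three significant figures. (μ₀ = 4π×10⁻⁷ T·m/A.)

B ≈ 29.3 μT

The radial connectors point toward the centre, so dl × r̂ = 0 and they contribute nothing.
Each semicircle gives μ₀I/(4R): inner arc 4.60×10⁻⁵ T, outer arc 1.67×10⁻⁵ T.
The two arcs carry current in opposite angular senses, so their fields oppose: B = |4.60×10⁻⁵ − 1.67×10⁻⁵| = 2.93×10⁻⁵ T.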